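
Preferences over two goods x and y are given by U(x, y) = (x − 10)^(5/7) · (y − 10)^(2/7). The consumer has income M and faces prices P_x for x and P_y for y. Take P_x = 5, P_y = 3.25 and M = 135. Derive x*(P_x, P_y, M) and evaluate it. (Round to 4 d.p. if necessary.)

After buying the subsistence bundle (10, 10), a share 5/7 of the remaining income goes to x: x* = 10 + 5/7·(M − 10P_x − 10P_y)/P_x.
Discretionary income = 135 − 10·5 − 10·3.25 = 52.5; x* = 10 + 5/7·52.5/5 = 17.5.

x* = 17.5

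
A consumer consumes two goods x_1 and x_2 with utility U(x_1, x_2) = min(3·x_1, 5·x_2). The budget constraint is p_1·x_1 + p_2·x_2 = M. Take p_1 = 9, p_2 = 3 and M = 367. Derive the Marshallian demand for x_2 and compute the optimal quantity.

Leontief preferences: the optimum is at the kink where x_1/5 = x_2/3, i.e. x_2 = (3/5)·x_1.
Budget: p_1·x_1 + p_2·(3/5)·x_1 = M, so (5·p_1 + 3·p_2)·x_1 = 5·M.
Demand: x_1*(p_1,p_2,M) = 5·M/(5·p_1 + 3·p_2), x_2* = 3·M/(5·p_1 + 3·p_2).
Here 5·9 + 3·3 = 54, giving x_2* = 20.3889.

x_2* = 20.3889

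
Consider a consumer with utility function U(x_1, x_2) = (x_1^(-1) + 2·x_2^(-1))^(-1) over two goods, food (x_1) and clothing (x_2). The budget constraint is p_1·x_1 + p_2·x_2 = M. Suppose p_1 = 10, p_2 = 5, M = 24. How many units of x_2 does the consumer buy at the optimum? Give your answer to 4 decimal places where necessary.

x_2* = 2.4

From the CES first-order condition, (1/2)·(x_2/x_1)^(2) = p_1/p_2.
Solve for the ratio: x_2/x_1 = [2·p_1/p_2]^(0.5).
Substitute x_2 = (x_2/x_1)·x_1 into the budget: x_1* = M/(p_1 + p_2·(x_2/x_1)).
Numerically x_2/x_1 = 2, so x_1* = 24/(10 + 5·2) = 1.2 and x_2* = 2·1.2 = 2.4.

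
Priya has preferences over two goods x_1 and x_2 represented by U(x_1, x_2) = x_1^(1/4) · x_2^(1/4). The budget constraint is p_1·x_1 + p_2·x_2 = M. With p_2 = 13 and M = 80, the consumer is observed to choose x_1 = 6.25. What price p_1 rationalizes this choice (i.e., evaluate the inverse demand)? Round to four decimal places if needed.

p_1 = 6.4

The MRS is x_2/x_1. Set MRS = p_1/p_2.
So 0.25·p_2·x_2 = 0.25·p_1·x_1; combined with the budget, a share 0.5 of income goes to x_1.
Demand: x_1*(p_1,p_2,M) = 0.5·M/p_1 and x_2* = 0.5·M/p_2.
Set x_1* = 6.25 in the demand function and solve for p_1: p_1 = 6.4.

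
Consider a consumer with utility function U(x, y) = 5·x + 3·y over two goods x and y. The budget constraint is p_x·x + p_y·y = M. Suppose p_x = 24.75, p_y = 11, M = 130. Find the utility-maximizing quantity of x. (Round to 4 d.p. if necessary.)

Perfect substitutes: compare marginal utility per dollar. 5/p_x vs 3/p_y → 0.202 vs 0.2727.
y gives more utility per dollar, so spend all income on y: y* = M/p_y, x* = 0.
Numerically: x* = 0, y* = 11.8182.

x* = 0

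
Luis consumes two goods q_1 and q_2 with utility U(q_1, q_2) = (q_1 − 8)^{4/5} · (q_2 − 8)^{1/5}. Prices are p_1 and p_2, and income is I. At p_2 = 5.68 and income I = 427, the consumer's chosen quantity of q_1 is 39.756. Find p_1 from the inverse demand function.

MRS = 4·(q_2−8)/(q_1−8). Tangency with p_1/p_2 gives q_2−8 = (1/4)·(p_1/p_2)·(q_1−8).
Substituting into the budget: q_1* = 8 + 0.8·(I − 8·p_1 − 8·p_2)/p_1, and q_2* = 8 + 0.2·(…)/p_2.
Set q_1* = 39.756 in the demand function and solve for p_1: p_1 = 8.

p_1 = 8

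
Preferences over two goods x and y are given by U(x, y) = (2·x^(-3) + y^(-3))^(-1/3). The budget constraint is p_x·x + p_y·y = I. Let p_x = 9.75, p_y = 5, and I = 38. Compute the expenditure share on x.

share on x = 0.6624

From the CES first-order condition, 2·(y/x)^(4) = p_x/p_y.
Solve for the ratio: y/x = [(1/2)·p_x/p_y]^(0.25).
Substitute y = (y/x)·x into the budget: x* = I/(p_x + p_y·(y/x)).
Numerically y/x = 0.993691, so x* = 38/(9.75 + 5·0.993691) = 2.5818 and y* = 0.993691·2.5818 = 2.5655.
Expenditure on x: 9.75·2.5818 = 25.1725; share = 0.6624.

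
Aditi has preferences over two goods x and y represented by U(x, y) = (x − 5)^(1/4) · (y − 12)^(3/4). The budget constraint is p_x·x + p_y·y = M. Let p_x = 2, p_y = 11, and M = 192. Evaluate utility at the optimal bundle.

Let x' = x−5, y' = y−12. MRS = (1/3)·y'/x' = p_x/p_y.
After buying the subsistence bundle (5, 12), a share 0.25 of the remaining income goes to x: x* = 5 + 0.25·(M − 5p_x − 12p_y)/p_x.
Discretionary income = 192 − 5·2 − 12·11 = 50; x* = 5 + 0.25·50/2 = 11.25; y* = 12 + 0.75·50/11 = 15.4091.
Utility at the optimum: U(11.25, 15.4091) = 3.9669.

V = 3.9669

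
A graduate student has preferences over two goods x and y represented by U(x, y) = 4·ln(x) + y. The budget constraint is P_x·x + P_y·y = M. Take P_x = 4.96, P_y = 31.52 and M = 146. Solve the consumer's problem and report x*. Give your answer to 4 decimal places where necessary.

MU_x = 4/x, MU_y = 1. Tangency: 4/x = P_x/P_y.
So x*(P_x,P_y) = 4·P_y/P_x, independent of income; and y* = (M − 4·P_y)/P_y.
At the given prices: x* = 4·31.52/4.96 = 25.4194.

x* = 25.4194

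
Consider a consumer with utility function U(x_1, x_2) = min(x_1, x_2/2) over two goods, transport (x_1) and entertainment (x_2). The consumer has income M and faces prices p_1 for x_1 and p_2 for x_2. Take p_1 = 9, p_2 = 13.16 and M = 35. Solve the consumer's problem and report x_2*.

x_2* = 1.9819

Demand: x_1*(p_1,p_2,M) = M/(p_1 + 2·p_2), x_2* = 2·M/(p_1 + 2·p_2).
Here 9 + 2·13.16 = 35.32, giving x_2* = 1.9819.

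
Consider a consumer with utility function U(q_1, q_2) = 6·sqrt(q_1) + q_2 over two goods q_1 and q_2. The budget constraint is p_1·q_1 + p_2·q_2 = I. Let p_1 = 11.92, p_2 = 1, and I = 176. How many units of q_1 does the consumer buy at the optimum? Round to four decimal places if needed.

Set MRS = p_1/p_2: 3·q_1^(−1/2) = p_1/p_2.
Solve: √q_1 = 3·p_2/p_1, so q_1*(p_1,p_2) = (3·p_2/p_1)², and q_2* = (I − p_1·q_1*)/p_2.
Plugging in: q_1* = (3·1/11.92)² = 0.0633.

q_1* = 0.0633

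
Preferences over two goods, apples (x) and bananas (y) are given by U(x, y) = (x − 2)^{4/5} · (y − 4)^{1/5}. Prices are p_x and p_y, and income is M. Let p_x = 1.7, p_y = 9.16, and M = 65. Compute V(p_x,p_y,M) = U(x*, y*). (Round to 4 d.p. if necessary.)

V = 6.356

Let x' = x−2, y' = y−4. MRS = 4·y'/x' = p_x/p_y.
Substituting into the budget: x* = 2 + 0.8·(M − 2·p_x − 4·p_y)/p_x, and y* = 4 + 0.2·(…)/p_y.
Discretionary income = 65 − 2·1.7 − 4·9.16 = 24.96; x* = 2 + 0.8·24.96/1.7 = 13.7459; y* = 4 + 0.2·24.96/9.16 = 4.545.
Utility at the optimum: U(13.7459, 4.545) = 6.356.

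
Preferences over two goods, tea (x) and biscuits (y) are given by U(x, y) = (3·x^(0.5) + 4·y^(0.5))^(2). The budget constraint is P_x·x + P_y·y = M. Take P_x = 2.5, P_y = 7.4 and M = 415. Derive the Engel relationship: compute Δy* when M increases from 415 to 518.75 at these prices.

MU_x ∝ 3·x^(-0.5), MU_y ∝ 4·y^(-0.5), so MRS = (3/4)·(y/x)^(0.5) = P_x/P_y.
Solve for the ratio: y/x = [(4/3)·P_x/P_y]^(2).
Substitute y = (y/x)·x into the budget: x* = M/(P_x + P_y·(y/x)).
Numerically y/x = 0.202906, so x* = 415/(2.5 + 7.4·0.202906) = 103.7111 and y* = 0.202906·103.7111 = 21.0436.
At M' = 518.75: y* = 26.3044. Change: 26.3044 − 21.0436 = 5.2609.

Δy* = 5.2609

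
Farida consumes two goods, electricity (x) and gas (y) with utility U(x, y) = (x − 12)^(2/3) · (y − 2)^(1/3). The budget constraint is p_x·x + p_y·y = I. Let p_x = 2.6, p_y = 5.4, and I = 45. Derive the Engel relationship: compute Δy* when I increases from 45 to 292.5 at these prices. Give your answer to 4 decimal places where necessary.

This is Cobb-Douglas in (x−12, y−2): tangency gives 2/3·p_y·(y−2) = 1/3·p_x·(x−12).
After buying the subsistence bundle (12, 2), a share 2/3 of the remaining income goes to x: x* = 12 + 2/3·(I − 12p_x − 2p_y)/p_x.
Discretionary income = 45 − 12·2.6 − 2·5.4 = 3; y* = 2 + 1/3·3/5.4 = 2.1852.
At I' = 292.5: y* = 17.463. Change: 17.463 − 2.1852 = 15.2778.

Δy* = 15.2778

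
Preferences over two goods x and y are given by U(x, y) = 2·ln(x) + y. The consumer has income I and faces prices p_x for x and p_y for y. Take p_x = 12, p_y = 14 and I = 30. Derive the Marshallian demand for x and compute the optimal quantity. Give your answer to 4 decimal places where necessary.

x* = 2.3333

MU_x = 2/x, MU_y = 1. Tangency: 2/x = p_x/p_y.
So x*(p_x,p_y) = 2·p_y/p_x, independent of income; and y* = (I − 2·p_y)/p_y.
At the given prices: x* = 2·14/12 = 2.3333.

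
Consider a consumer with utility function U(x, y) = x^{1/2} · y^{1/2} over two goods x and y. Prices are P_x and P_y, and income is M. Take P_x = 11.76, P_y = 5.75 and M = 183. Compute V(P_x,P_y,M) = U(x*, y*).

V = 11.1271

MU_x/MU_y = (0.5·y)/(0.5·x); tangency sets this equal to P_x/P_y.
So 0.5·P_y·y = 0.5·P_x·x; combined with the budget, a share 0.5 of income goes to x.
Demand: x*(P_x,P_y,M) = 0.5·M/P_x and y* = 0.5·M/P_y.
At P_x=11.76, P_y=5.75, M=183: x* = 0.5·183/11.76 = 7.7806, y* = 15.913.
Utility at the optimum: U(7.7806, 15.913) = 11.1271.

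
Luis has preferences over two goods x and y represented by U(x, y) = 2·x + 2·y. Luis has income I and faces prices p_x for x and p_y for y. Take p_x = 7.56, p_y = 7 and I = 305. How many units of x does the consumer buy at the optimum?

x* = 0

Perfect substitutes: compare marginal utility per dollar. 2/p_x vs 2/p_y → 0.2646 vs 0.2857.
y gives more utility per dollar, so spend all income on y: y* = I/p_y, x* = 0.
Numerically: x* = 0, y* = 43.5714.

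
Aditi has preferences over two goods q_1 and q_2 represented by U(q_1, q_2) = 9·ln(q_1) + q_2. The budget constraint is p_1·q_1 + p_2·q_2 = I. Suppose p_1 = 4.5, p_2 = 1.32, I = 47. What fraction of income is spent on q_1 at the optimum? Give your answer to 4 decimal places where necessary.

share on q_1 = 0.2528

MU_q_1 = 9/q_1, MU_q_2 = 1. Tangency: 9/q_1 = p_1/p_2.
So q_1*(p_1,p_2) = 9·p_2/p_1, independent of income; and q_2* = (I − 9·p_2)/p_2.
At the given prices: q_1* = 9·1.32/4.5 = 2.64, and q_2* = 26.6061.
Expenditure on q_1: 4.5·2.64 = 11.88; share = 0.2528.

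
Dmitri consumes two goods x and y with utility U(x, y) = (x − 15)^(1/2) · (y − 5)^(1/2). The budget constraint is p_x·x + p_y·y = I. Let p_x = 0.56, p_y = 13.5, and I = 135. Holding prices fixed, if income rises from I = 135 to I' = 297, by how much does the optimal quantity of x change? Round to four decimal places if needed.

Δx* = 144.6429

Discretionary income = 135 − 15·0.56 − 5·13.5 = 59.1; x* = 15 + 0.5·59.1/0.56 = 67.7679.
At I' = 297: x* = 212.4107. Change: 212.4107 − 67.7679 = 144.6429.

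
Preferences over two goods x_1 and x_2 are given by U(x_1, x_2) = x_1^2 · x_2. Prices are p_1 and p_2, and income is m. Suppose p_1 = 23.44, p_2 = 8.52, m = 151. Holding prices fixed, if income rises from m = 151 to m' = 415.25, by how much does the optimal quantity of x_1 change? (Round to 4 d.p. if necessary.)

MU_x_1/MU_x_2 = (2·x_2)/(x_1); tangency sets this equal to p_1/p_2.
So 2·p_2·x_2 = p_1·x_1; combined with the budget, a share 2/3 of income goes to x_1.
Demand: x_1*(p_1,p_2,m) = 2/3·m/p_1 and x_2* = 1/3·m/p_2.
At p_1=23.44, p_2=8.52, m=151: x_1* = 2/3·151/23.44 = 4.2947.
At m' = 415.25: x_1* = 11.8103. Change: 11.8103 − 4.2947 = 7.5156.

Δx_1* = 7.5156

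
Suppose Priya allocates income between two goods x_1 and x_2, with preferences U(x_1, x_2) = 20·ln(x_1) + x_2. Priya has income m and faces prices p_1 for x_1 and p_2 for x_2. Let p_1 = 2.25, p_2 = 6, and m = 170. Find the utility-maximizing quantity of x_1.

Set MRS = p_1/p_2: (20/x_1)/1 = p_1/p_2.
So x_1*(p_1,p_2) = 20·p_2/p_1, independent of income; and x_2* = (m − 20·p_2)/p_2.
At the given prices: x_1* = 20·6/2.25 = 53.3333.

x_1* = 53.3333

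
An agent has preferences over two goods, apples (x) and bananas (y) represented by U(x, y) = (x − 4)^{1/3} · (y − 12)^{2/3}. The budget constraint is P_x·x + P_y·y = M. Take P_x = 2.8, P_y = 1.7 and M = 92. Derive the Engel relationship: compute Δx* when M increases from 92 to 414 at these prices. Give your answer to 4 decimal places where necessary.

Δx* = 38.3333

This is Cobb-Douglas in (x−4, y−12): tangency gives 1/3·P_y·(y−12) = 2/3·P_x·(x−4).
After buying the subsistence bundle (4, 12), a share 1/3 of the remaining income goes to x: x* = 4 + 1/3·(M − 4P_x − 12P_y)/P_x.
Discretionary income = 92 − 4·2.8 − 12·1.7 = 60.4; x* = 4 + 1/3·60.4/2.8 = 11.1905.
At M' = 414: x* = 49.5238. Change: 49.5238 − 11.1905 = 38.3333.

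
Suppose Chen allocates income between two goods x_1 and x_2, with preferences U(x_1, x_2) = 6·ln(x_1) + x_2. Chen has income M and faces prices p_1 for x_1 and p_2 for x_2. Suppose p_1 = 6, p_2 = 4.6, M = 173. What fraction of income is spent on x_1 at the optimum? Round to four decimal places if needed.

share on x_1 = 0.1595

Set MRS = p_1/p_2: (6/x_1)/1 = p_1/p_2.
So x_1*(p_1,p_2) = 6·p_2/p_1, independent of income; and x_2* = (M − 6·p_2)/p_2.
At the given prices: x_1* = 6·4.6/6 = 4.6, and x_2* = 31.6087.
Expenditure on x_1: 6·4.6 = 27.6; share = 0.1595.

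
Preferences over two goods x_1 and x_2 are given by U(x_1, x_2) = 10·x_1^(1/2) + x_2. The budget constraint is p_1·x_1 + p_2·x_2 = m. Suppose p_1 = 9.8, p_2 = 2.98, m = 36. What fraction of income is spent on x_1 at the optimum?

Utility is quasi-linear in x_2; the FOC for x_1 is 5/√x_1 = p_1/p_2.
Thus x_1* = (5·p_2/p_1)² — independent of m — with the rest of income spent on x_2.
Plugging in: x_1* = (5·2.98/9.8)² = 2.3116, x_2* = 4.4785.
Expenditure on x_1: 9.8·2.3116 = 22.6541; share = 0.6293.

share on x_1 = 0.6293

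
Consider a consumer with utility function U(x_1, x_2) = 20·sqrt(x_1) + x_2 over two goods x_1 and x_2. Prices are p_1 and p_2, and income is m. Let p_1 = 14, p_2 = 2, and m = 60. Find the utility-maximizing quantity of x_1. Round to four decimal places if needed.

x_1* = 2.0408

Set MRS = p_1/p_2: 10·x_1^(−1/2) = p_1/p_2.
Solve: √x_1 = 10·p_2/p_1, so x_1*(p_1,p_2) = (10·p_2/p_1)², and x_2* = (m − p_1·x_1*)/p_2.
Plugging in: x_1* = (10·2/14)² = 2.0408.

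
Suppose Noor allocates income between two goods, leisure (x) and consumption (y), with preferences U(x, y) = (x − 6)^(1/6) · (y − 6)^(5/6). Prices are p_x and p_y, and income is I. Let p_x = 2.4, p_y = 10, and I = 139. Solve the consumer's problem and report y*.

MRS = (1/5)·(y−6)/(x−6). Tangency with p_x/p_y gives y−6 = 5·(p_x/p_y)·(x−6).
After buying the subsistence bundle (6, 6), a share 1/6 of the remaining income goes to x: x* = 6 + 1/6·(I − 6p_x − 6p_y)/p_x.
Discretionary income = 139 − 6·2.4 − 6·10 = 64.6; y* = 6 + 5/6·64.6/10 = 11.3833.

y* = 11.3833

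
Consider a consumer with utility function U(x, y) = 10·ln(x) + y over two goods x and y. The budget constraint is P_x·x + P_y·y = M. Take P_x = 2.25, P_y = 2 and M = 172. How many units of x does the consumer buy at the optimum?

Set MRS = P_x/P_y: (10/x)/1 = P_x/P_y.
So x*(P_x,P_y) = 10·P_y/P_x, independent of income; and y* = (M − 10·P_y)/P_y.
At the given prices: x* = 10·2/2.25 = 8.8889.

x* = 8.8889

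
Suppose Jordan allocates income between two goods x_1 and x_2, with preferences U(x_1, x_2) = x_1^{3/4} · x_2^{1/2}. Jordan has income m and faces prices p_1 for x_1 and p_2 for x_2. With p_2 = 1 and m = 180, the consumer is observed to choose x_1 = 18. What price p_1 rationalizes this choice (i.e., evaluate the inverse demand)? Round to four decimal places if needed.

p_1 = 6

The MRS is (3/2)·x_2/x_1. Set MRS = p_1/p_2.
So 0.75·p_2·x_2 = 0.5·p_1·x_1; combined with the budget, a share 0.6 of income goes to x_1.
Demand: x_1*(p_1,p_2,m) = 0.6·m/p_1 and x_2* = 0.4·m/p_2.
Set x_1* = 18 in the demand function and solve for p_1: p_1 = 6.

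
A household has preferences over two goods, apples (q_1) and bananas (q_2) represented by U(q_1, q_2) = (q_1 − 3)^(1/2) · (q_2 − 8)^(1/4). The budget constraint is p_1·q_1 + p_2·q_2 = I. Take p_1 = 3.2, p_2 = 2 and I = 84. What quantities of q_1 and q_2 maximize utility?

MRS = 2·(q_2−8)/(q_1−3). Tangency with p_1/p_2 gives q_2−8 = (1/2)·(p_1/p_2)·(q_1−3).
After buying the subsistence bundle (3, 8), a share 2/3 of the remaining income goes to q_1: q_1* = 3 + 2/3·(I − 3p_1 − 8p_2)/p_1.
Discretionary income = 84 − 3·3.2 − 8·2 = 58.4; q_1* = 3 + 2/3·58.4/3.2 = 15.1667; q_2* = 8 + 1/3·58.4/2 = 17.7333.

q_1* = 15.1667, q_2* = 17.7333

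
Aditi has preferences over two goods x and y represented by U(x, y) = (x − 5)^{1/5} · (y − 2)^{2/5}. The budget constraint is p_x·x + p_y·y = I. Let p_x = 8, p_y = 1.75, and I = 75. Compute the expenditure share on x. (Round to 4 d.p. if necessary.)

MRS = (1/2)·(y−2)/(x−5). Tangency with p_x/p_y gives y−2 = 2·(p_x/p_y)·(x−5).
After buying the subsistence bundle (5, 2), a share 1/3 of the remaining income goes to x: x* = 5 + 1/3·(I − 5p_x − 2p_y)/p_x.
Discretionary income = 75 − 5·8 − 2·1.75 = 31.5; x* = 5 + 1/3·31.5/8 = 6.3125; y* = 2 + 2/3·31.5/1.75 = 14.
Expenditure on x: 8·6.3125 = 50.5; share = 0.6733.

share on x = 0.6733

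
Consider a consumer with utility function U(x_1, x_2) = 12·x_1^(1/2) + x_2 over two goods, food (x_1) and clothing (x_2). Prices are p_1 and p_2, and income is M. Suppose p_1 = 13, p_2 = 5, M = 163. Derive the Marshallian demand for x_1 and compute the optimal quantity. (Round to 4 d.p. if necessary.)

x_1* = 5.3254

Plugging in: x_1* = (6·5/13)² = 5.3254.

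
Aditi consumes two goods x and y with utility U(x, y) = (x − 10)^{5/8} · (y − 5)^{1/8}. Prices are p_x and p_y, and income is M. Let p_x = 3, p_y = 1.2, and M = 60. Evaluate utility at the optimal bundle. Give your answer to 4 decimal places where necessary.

This is Cobb-Douglas in (x−10, y−5): tangency gives 0.625·p_y·(y−5) = 0.125·p_x·(x−10).
Substituting into the budget: x* = 10 + 5/6·(M − 10·p_x − 5·p_y)/p_x, and y* = 5 + 1/6·(…)/p_y.
Discretionary income = 60 − 10·3 − 5·1.2 = 24; x* = 10 + 5/6·24/3 = 16.6667; y* = 5 + 1/6·24/1.2 = 8.3333.
Utility at the optimum: U(16.6667, 8.3333) = 3.8045.

V = 3.8045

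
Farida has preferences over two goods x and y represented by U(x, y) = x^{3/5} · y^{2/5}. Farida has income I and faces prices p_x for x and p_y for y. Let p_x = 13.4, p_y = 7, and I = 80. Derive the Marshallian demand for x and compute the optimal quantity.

x* = 3.5821

Demand: x*(p_x,p_y,I) = 0.6·I/p_x and y* = 0.4·I/p_y.
At p_x=13.4, p_y=7, I=80: x* = 0.6·80/13.4 = 3.5821.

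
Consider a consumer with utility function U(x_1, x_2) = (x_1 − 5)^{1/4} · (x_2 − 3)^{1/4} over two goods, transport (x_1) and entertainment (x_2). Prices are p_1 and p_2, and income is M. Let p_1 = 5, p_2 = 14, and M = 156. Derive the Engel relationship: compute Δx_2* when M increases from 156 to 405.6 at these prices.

MRS = (x_2−3)/(x_1−5). Tangency with p_1/p_2 gives x_2−3 = (p_1/p_2)·(x_1−5).
Substituting into the budget: x_1* = 5 + 0.5·(M − 5·p_1 − 3·p_2)/p_1, and x_2* = 3 + 0.5·(…)/p_2.
Discretionary income = 156 − 5·5 − 3·14 = 89; x_2* = 3 + 0.5·89/14 = 6.1786.
At M' = 405.6: x_2* = 15.0929. Change: 15.0929 − 6.1786 = 8.9143.

Δx_2* = 8.9143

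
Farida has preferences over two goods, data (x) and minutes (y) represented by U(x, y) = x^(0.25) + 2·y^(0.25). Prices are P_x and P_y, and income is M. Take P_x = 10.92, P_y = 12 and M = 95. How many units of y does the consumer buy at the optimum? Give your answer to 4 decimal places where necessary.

y* = 5.6166

MU_x ∝ x^(-0.75), MU_y ∝ 2·y^(-0.75), so MRS = (1/2)·(y/x)^(0.75) = P_x/P_y.
Solve for the ratio: y/x = [2·P_x/P_y]^(4/3).
Substitute y = (y/x)·x into the budget: x* = M/(P_x + P_y·(y/x)).
Numerically y/x = 2.222091, so x* = 95/(10.92 + 12·2.222091) = 2.5276 and y* = 2.222091·2.5276 = 5.6166.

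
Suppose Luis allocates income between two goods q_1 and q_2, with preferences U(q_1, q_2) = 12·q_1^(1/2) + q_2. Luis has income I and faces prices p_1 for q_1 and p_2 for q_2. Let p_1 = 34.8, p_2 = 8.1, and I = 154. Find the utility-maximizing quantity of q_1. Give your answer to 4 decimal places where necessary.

Set MRS = p_1/p_2: 6·q_1^(−1/2) = p_1/p_2.
Solve: √q_1 = 6·p_2/p_1, so q_1*(p_1,p_2) = (6·p_2/p_1)², and q_2* = (I − p_1·q_1*)/p_2.
Plugging in: q_1* = (6·8.1/34.8)² = 1.9504.

q_1* = 1.9504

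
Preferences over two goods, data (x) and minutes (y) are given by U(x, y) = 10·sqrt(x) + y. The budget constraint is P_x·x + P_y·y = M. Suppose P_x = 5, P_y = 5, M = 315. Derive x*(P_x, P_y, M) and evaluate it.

Plugging in: x* = (5·5/5)² = 25.

x* = 25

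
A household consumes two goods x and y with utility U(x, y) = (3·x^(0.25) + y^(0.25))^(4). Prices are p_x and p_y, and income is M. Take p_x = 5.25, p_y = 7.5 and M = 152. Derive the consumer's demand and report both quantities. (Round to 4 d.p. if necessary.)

x* = 24.0226, y* = 3.4508

Substitute y = (y/x)·x into the budget: x* = M/(p_x + p_y·(y/x)).
Numerically y/x = 0.143649, so x* = 152/(5.25 + 7.5·0.143649) = 24.0226 and y* = 0.143649·24.0226 = 3.4508.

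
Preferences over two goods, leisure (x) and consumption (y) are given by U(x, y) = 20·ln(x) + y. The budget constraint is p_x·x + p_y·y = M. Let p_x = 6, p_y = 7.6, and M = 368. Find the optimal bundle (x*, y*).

x* = 25.3333, y* = 28.4211

At the given prices: x* = 20·7.6/6 = 25.3333, and y* = 28.4211.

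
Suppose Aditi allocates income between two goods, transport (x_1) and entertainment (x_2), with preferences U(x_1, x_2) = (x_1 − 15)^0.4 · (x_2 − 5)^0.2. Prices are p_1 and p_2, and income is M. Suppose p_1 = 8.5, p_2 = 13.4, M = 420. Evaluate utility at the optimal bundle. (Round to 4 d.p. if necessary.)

MRS = 2·(x_2−5)/(x_1−15). Tangency with p_1/p_2 gives x_2−5 = (1/2)·(p_1/p_2)·(x_1−15).
After buying the subsistence bundle (15, 5), a share 2/3 of the remaining income goes to x_1: x_1* = 15 + 2/3·(M − 15p_1 − 5p_2)/p_1.
Discretionary income = 420 − 15·8.5 − 5·13.4 = 225.5; x_1* = 15 + 2/3·225.5/8.5 = 32.6863; x_2* = 5 + 1/3·225.5/13.4 = 10.6095.
Utility at the optimum: U(32.6863, 10.6095) = 4.4549.

V = 4.4549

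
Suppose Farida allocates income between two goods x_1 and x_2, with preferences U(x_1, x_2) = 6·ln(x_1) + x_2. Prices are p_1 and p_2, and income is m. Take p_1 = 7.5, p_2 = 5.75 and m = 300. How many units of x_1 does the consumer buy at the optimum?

x_1* = 4.6

MU_x_1 = 6/x_1, MU_x_2 = 1. Tangency: 6/x_1 = p_1/p_2.
So x_1*(p_1,p_2) = 6·p_2/p_1, independent of income; and x_2* = (m − 6·p_2)/p_2.
At the given prices: x_1* = 6·5.75/7.5 = 4.6.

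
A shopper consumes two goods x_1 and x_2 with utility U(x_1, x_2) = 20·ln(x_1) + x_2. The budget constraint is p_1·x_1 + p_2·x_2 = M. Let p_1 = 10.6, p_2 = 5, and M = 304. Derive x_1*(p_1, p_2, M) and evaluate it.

So x_1*(p_1,p_2) = 20·p_2/p_1, independent of income; and x_2* = (M − 20·p_2)/p_2.
At the given prices: x_1* = 20·5/10.6 = 9.434.

x_1* = 9.434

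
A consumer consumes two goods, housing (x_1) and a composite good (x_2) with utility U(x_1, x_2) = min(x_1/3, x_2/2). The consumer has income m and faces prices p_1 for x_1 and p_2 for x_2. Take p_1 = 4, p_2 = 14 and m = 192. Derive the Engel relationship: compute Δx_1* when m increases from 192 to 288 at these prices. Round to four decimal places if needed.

Leontief preferences: the optimum is at the kink where x_1/3 = x_2/2, i.e. x_2 = (2/3)·x_1.
Budget: p_1·x_1 + p_2·(2/3)·x_1 = m, so (3·p_1 + 2·p_2)·x_1 = 3·m.
Demand: x_1*(p_1,p_2,m) = 3·m/(3·p_1 + 2·p_2), x_2* = 2·m/(3·p_1 + 2·p_2).
Here 3·4 + 2·14 = 40, giving x_1* = 14.4.
At m' = 288: x_1* = 21.6. Change: 21.6 − 14.4 = 7.2.

Δx_1* = 7.2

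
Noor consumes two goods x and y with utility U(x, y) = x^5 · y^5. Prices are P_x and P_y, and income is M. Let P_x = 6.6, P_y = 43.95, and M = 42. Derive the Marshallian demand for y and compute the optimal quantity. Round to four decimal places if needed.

y* = 0.4778

MU_x/MU_y = (5·y)/(5·x); tangency sets this equal to P_x/P_y.
So 5·P_y·y = 5·P_x·x; combined with the budget, a share 0.5 of income goes to x.
Demand: x*(P_x,P_y,M) = 0.5·M/P_x and y* = 0.5·M/P_y.
At P_x=6.6, P_y=43.95, M=42: y* = 0.5·42/43.95 = 0.4778.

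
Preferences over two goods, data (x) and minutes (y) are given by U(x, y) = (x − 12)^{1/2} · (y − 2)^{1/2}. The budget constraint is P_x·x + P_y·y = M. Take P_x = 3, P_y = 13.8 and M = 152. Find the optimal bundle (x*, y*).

x* = 26.7333, y* = 5.2029

Let x' = x−12, y' = y−2. MRS = y'/x' = P_x/P_y.
Substituting into the budget: x* = 12 + 0.5·(M − 12·P_x − 2·P_y)/P_x, and y* = 2 + 0.5·(…)/P_y.
Discretionary income = 152 − 12·3 − 2·13.8 = 88.4; x* = 12 + 0.5·88.4/3 = 26.7333; y* = 2 + 0.5·88.4/13.8 = 5.2029.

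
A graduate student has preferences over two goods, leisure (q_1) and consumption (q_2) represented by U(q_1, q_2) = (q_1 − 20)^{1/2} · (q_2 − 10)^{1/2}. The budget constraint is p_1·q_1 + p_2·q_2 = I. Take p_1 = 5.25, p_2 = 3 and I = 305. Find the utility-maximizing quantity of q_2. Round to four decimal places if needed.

q_2* = 38.3333

After buying the subsistence bundle (20, 10), a share 0.5 of the remaining income goes to q_1: q_1* = 20 + 0.5·(I − 20p_1 − 10p_2)/p_1.
Discretionary income = 305 − 20·5.25 − 10·3 = 170; q_2* = 10 + 0.5·170/3 = 38.3333.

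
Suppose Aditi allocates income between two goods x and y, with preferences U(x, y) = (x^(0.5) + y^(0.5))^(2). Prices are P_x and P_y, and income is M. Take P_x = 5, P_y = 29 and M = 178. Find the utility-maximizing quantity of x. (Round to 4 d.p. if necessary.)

x* = 30.3647

Substitute y = (y/x)·x into the budget: x* = M/(P_x + P_y·(y/x)).
Numerically y/x = 0.029727, so x* = 178/(5 + 29·0.029727) = 30.3647.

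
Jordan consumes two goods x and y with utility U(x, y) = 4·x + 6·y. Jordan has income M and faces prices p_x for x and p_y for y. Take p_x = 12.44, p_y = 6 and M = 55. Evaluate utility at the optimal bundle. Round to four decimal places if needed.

Perfect substitutes: compare marginal utility per dollar. 4/p_x vs 6/p_y → 0.3215 vs 1.
y gives more utility per dollar, so spend all income on y: y* = M/p_y, x* = 0.
Numerically: x* = 0, y* = 9.1667.
Utility at the optimum: U(0, 9.1667) = 55.

V = 55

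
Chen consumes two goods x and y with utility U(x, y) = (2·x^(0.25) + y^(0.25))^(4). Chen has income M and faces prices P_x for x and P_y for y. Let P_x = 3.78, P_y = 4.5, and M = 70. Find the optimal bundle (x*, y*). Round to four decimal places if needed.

From the CES first-order condition, 2·(y/x)^(0.75) = P_x/P_y.
Solve for the ratio: y/x = [(1/2)·P_x/P_y]^(4/3).
With the ratio pinned down, the budget gives x* = M/(P_x + P_y·(y/x)) and y* = (y/x)·x*.
Numerically y/x = 0.314533, so x* = 70/(3.78 + 4.5·0.314533) = 13.4735 and y* = 0.314533·13.4735 = 4.2378.

x* = 13.4735, y* = 4.2378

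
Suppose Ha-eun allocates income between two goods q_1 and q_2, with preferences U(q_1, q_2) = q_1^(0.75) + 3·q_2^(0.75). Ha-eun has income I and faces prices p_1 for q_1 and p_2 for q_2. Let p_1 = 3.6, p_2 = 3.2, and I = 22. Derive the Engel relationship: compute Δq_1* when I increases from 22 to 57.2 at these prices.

Δq_1* = 0.0841

With the ratio pinned down, the budget gives q_1* = I/(p_1 + p_2·(q_2/q_1)) and q_2* = (q_2/q_1)·q_1*.
Numerically q_2/q_1 = 129.746338, so q_1* = 22/(3.6 + 3.2·129.746338) = 0.0525.
At I' = 57.2: q_1* = 0.1366. Change: 0.1366 − 0.0525 = 0.0841.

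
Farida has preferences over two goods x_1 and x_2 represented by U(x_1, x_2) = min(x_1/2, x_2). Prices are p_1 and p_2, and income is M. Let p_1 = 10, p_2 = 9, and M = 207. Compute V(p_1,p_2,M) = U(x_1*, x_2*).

Leontief preferences: the optimum is at the kink where x_1/2 = x_2/1, i.e. x_2 = (1/2)·x_1.
Budget: p_1·x_1 + p_2·(1/2)·x_1 = M, so (2·p_1 + p_2)·x_1 = 2·M.
Demand: x_1*(p_1,p_2,M) = 2·M/(2·p_1 + p_2), x_2* = M/(2·p_1 + p_2).
Here 2·10 + 9 = 29, giving x_1* = 14.2759 and x_2* = 7.1379.
Utility at the optimum: U(14.2759, 7.1379) = 7.1379.

V = 7.1379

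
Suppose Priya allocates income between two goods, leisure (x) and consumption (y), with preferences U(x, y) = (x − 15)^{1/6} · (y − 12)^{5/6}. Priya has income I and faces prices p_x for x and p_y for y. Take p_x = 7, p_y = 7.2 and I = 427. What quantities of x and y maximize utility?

MRS = (1/5)·(y−12)/(x−15). Tangency with p_x/p_y gives y−12 = 5·(p_x/p_y)·(x−15).
Substituting into the budget: x* = 15 + 1/6·(I − 15·p_x − 12·p_y)/p_x, and y* = 12 + 5/6·(…)/p_y.
Discretionary income = 427 − 15·7 − 12·7.2 = 235.6; x* = 15 + 1/6·235.6/7 = 20.6095; y* = 12 + 5/6·235.6/7.2 = 39.2685.

x* = 20.6095, y* = 39.2685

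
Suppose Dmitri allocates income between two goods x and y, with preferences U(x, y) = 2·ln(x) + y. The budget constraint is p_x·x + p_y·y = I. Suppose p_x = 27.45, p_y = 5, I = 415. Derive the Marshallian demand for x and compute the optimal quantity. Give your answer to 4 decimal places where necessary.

x* = 0.3643

Set MRS = p_x/p_y: (2/x)/1 = p_x/p_y.
So x*(p_x,p_y) = 2·p_y/p_x, independent of income; and y* = (I − 2·p_y)/p_y.
At the given prices: x* = 2·5/27.45 = 0.3643.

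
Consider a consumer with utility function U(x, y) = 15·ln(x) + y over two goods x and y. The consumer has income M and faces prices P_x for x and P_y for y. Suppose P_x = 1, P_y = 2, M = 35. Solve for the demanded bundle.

Set MRS = P_x/P_y: (15/x)/1 = P_x/P_y.
So x*(P_x,P_y) = 15·P_y/P_x, independent of income; and y* = (M − 15·P_y)/P_y.
At the given prices: x* = 15·2/1 = 30, and y* = 2.5.

x* = 30, y* = 2.5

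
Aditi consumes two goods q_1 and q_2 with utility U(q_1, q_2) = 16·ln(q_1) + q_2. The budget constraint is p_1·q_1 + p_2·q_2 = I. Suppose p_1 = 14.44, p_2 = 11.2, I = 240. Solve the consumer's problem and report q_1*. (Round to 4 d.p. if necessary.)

MU_q_1 = 16/q_1, MU_q_2 = 1. Tangency: 16/q_1 = p_1/p_2.
So q_1*(p_1,p_2) = 16·p_2/p_1, independent of income; and q_2* = (I − 16·p_2)/p_2.
At the given prices: q_1* = 16·11.2/14.44 = 12.41.

q_1* = 12.41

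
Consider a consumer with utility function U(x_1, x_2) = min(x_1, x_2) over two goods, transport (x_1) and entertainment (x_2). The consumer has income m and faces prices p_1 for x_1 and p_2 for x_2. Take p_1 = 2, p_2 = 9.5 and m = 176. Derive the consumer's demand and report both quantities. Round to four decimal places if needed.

x_1* = 15.3043, x_2* = 15.3043

With perfect complements, no substitution: consume in ratio x_1:x_2 = 1:1.
Budget: p_1·x_1 + p_2·x_1 = m, so (p_1 + p_2)·x_1 = m.
Demand: x_1*(p_1,p_2,m) = m/(p_1 + p_2), x_2* = m/(p_1 + p_2).
Here 2 + 9.5 = 11.5, giving x_1* = 15.3043 and x_2* = 15.3043.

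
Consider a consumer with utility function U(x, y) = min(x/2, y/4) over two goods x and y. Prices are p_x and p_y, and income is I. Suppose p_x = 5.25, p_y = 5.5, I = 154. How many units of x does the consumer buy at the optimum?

Leontief preferences: the optimum is at the kink where x/2 = y/4, i.e. y = 2·x.
Budget: p_x·x + p_y·2·x = I, so (2·p_x + 4·p_y)·x = 2·I.
Demand: x*(p_x,p_y,I) = 2·I/(2·p_x + 4·p_y), y* = 4·I/(2·p_x + 4·p_y).
Here 2·5.25 + 4·5.5 = 32.5, giving x* = 9.4769.

x* = 9.4769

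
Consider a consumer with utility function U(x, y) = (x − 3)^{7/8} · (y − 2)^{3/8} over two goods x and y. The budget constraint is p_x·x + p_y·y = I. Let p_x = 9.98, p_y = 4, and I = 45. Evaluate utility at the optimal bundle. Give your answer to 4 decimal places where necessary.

MRS = (7/3)·(y−2)/(x−3). Tangency with p_x/p_y gives y−2 = (3/7)·(p_x/p_y)·(x−3).
After buying the subsistence bundle (3, 2), a share 0.7 of the remaining income goes to x: x* = 3 + 0.7·(I − 3p_x − 2p_y)/p_x.
Discretionary income = 45 − 3·9.98 − 2·4 = 7.06; x* = 3 + 0.7·7.06/9.98 = 3.4952; y* = 2 + 0.3·7.06/4 = 2.5295.
Utility at the optimum: U(3.4952, 2.5295) = 0.426.

V = 0.426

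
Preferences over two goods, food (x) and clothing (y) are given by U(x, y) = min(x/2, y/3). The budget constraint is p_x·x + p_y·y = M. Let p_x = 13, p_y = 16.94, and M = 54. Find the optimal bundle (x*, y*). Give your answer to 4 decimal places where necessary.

x* = 1.4059, y* = 2.1088

Leontief preferences: the optimum is at the kink where x/2 = y/3, i.e. y = (3/2)·x.
Budget: p_x·x + p_y·(3/2)·x = M, so (2·p_x + 3·p_y)·x = 2·M.
Demand: x*(p_x,p_y,M) = 2·M/(2·p_x + 3·p_y), y* = 3·M/(2·p_x + 3·p_y).
Here 2·13 + 3·16.94 = 76.82, giving x* = 1.4059 and y* = 2.1088.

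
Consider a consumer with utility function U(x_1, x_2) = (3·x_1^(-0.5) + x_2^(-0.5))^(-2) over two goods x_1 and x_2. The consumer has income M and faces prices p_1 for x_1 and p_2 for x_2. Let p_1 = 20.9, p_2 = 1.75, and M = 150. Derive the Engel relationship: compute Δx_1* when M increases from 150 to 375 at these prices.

MU_x_1 ∝ 3·x_1^(-1.5), MU_x_2 ∝ x_2^(-1.5), so MRS = 3·(x_2/x_1)^(1.5) = p_1/p_2.
Hence x_2/x_1 = ((1/3)·p_1/p_2)^(1/(1.5)), i.e. raised to the 2/3 power.
With the ratio pinned down, the budget gives x_1* = M/(p_1 + p_2·(x_2/x_1)) and x_2* = (x_2/x_1)·x_1*.
Numerically x_2/x_1 = 2.511836, so x_1* = 150/(20.9 + 1.75·2.511836) = 5.9299.
At M' = 375: x_1* = 14.8246. Change: 14.8246 − 5.9299 = 8.8948.

Δx_1* = 8.8948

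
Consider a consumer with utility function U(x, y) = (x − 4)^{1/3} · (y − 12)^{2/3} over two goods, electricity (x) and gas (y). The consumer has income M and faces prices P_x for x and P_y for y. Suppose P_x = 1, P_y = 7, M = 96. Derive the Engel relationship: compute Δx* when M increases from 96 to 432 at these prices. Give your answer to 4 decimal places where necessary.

This is Cobb-Douglas in (x−4, y−12): tangency gives 1/3·P_y·(y−12) = 2/3·P_x·(x−4).
After buying the subsistence bundle (4, 12), a share 1/3 of the remaining income goes to x: x* = 4 + 1/3·(M − 4P_x − 12P_y)/P_x.
Discretionary income = 96 − 4·1 − 12·7 = 8; x* = 4 + 1/3·8/1 = 6.6667.
At M' = 432: x* = 118.6667. Change: 118.6667 − 6.6667 = 112.

Δx* = 112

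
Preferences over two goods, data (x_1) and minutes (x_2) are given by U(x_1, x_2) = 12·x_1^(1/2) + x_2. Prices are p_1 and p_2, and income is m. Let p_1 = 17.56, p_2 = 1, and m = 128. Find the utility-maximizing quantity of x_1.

x_1* = 0.1167

Set MRS = p_1/p_2: 6·x_1^(−1/2) = p_1/p_2.
Solve: √x_1 = 6·p_2/p_1, so x_1*(p_1,p_2) = (6·p_2/p_1)², and x_2* = (m − p_1·x_1*)/p_2.
Plugging in: x_1* = (6·1/17.56)² = 0.1167.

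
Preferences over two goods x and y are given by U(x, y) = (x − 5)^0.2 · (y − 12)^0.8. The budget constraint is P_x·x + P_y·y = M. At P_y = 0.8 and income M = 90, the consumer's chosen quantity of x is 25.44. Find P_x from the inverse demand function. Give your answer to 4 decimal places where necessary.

P_x = 0.75

This is Cobb-Douglas in (x−5, y−12): tangency gives 0.2·P_y·(y−12) = 0.8·P_x·(x−5).
After buying the subsistence bundle (5, 12), a share 0.2 of the remaining income goes to x: x* = 5 + 0.2·(M − 5P_x − 12P_y)/P_x.
Set x* = 25.44 in the demand function and solve for P_x: P_x = 0.75.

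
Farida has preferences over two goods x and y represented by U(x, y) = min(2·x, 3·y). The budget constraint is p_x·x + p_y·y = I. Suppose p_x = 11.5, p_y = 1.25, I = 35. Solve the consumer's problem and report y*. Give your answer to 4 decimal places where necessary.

With perfect complements, no substitution: consume in ratio x:y = 3:2.
Budget: p_x·x + p_y·(2/3)·x = I, so (3·p_x + 2·p_y)·x = 3·I.
Demand: x*(p_x,p_y,I) = 3·I/(3·p_x + 2·p_y), y* = 2·I/(3·p_x + 2·p_y).
Here 3·11.5 + 2·1.25 = 37, giving y* = 1.8919.

y* = 1.8919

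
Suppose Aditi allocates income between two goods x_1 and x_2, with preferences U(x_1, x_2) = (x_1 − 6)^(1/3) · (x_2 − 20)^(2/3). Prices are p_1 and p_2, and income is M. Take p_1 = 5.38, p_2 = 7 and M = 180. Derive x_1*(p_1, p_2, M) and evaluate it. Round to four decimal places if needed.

This is Cobb-Douglas in (x_1−6, x_2−20): tangency gives 1/3·p_2·(x_2−20) = 2/3·p_1·(x_1−6).
After buying the subsistence bundle (6, 20), a share 1/3 of the remaining income goes to x_1: x_1* = 6 + 1/3·(M − 6p_1 − 20p_2)/p_1.
Discretionary income = 180 − 6·5.38 − 20·7 = 7.72; x_1* = 6 + 1/3·7.72/5.38 = 6.4783.

x_1* = 6.4783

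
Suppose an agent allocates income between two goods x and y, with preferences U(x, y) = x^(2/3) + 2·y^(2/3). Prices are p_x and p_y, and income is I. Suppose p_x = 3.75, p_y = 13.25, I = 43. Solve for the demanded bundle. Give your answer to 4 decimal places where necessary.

From the CES first-order condition, (1/2)·(y/x)^(1/3) = p_x/p_y.
Solve for the ratio: y/x = [2·p_x/p_y]^(3).
Substitute y = (y/x)·x into the budget: x* = I/(p_x + p_y·(y/x)).
Numerically y/x = 0.181358, so x* = 43/(3.75 + 13.25·0.181358) = 6.9885 and y* = 0.181358·6.9885 = 1.2674.

x* = 6.9885, y* = 1.2674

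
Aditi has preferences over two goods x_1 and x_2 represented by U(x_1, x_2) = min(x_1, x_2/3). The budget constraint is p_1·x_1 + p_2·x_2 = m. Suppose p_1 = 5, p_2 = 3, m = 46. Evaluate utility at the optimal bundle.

V = 3.2857

With perfect complements, no substitution: consume in ratio x_1:x_2 = 1:3.
Budget: p_1·x_1 + p_2·3·x_1 = m, so (p_1 + 3·p_2)·x_1 = m.
Demand: x_1*(p_1,p_2,m) = m/(p_1 + 3·p_2), x_2* = 3·m/(p_1 + 3·p_2).
Here 5 + 3·3 = 14, giving x_1* = 3.2857 and x_2* = 9.8571.
Utility at the optimum: U(3.2857, 9.8571) = 3.2857.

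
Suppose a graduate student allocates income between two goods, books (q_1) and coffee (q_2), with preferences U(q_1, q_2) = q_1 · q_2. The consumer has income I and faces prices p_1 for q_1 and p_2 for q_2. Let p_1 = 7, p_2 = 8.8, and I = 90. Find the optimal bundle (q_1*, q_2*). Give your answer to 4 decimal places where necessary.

At p_1=7, p_2=8.8, I=90: q_1* = 0.5·90/7 = 6.4286, q_2* = 5.1136.

q_1* = 6.4286, q_2* = 5.1136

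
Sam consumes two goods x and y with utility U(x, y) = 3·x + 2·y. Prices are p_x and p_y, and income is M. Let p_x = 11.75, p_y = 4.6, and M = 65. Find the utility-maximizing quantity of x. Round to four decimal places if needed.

Linear utility — the consumer picks whichever good has higher MU/price: 3/11.75 = 0.2553 vs 2/4.6 = 0.4348.
y gives more utility per dollar, so spend all income on y: y* = M/p_y, x* = 0.
Numerically: x* = 0, y* = 14.1304.

x* = 0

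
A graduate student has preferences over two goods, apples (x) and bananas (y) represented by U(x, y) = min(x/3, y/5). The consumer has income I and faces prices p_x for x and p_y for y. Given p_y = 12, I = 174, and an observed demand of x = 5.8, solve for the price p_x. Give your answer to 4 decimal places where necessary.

Leontief preferences: the optimum is at the kink where x/3 = y/5, i.e. y = (5/3)·x.
Budget: p_x·x + p_y·(5/3)·x = I, so (3·p_x + 5·p_y)·x = 3·I.
Demand: x*(p_x,p_y,I) = 3·I/(3·p_x + 5·p_y), y* = 5·I/(3·p_x + 5·p_y).
Set x* = 5.8 in the demand function and solve for p_x: p_x = 10.

p_x = 10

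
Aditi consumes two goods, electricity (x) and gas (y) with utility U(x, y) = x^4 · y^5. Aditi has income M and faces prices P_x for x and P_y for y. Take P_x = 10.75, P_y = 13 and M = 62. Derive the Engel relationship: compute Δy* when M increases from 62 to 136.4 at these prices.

Demand: x*(P_x,P_y,M) = 4/9·M/P_x and y* = 5/9·M/P_y.
At P_x=10.75, P_y=13, M=62: y* = 5/9·62/13 = 2.6496.
At M' = 136.4: y* = 5.8291. Change: 5.8291 − 2.6496 = 3.1795.

Δy* = 3.1795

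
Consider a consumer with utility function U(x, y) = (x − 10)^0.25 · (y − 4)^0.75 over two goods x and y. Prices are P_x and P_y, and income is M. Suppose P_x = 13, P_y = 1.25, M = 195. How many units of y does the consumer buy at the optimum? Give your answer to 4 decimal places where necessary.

y* = 40

After buying the subsistence bundle (10, 4), a share 0.25 of the remaining income goes to x: x* = 10 + 0.25·(M − 10P_x − 4P_y)/P_x.
Discretionary income = 195 − 10·13 − 4·1.25 = 60; y* = 4 + 0.75·60/1.25 = 40.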